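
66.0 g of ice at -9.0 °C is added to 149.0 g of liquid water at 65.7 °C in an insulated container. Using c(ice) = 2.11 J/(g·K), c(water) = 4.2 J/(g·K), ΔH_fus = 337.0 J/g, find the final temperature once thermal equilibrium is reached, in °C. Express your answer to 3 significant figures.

Heat to bring ice to 0 °C and melt it: q₁ = 66.0×2.11×9.0 + 66.0×337.0 = 23495 J
Heat the water can supply cooling to 0 °C: 149.0×4.2×65.7 = 41115.1 J > q₁, so all ice melts.
Energy balance: 149.0×4.2×(65.7 − T) = 23495 + 66.0×4.2×(T − 0)
625.8(65.7 − T) = 23495 + 277.2 T
41115.1 − 23495 = 903.0 T
T = 17620.1 / 903.0 = 19.51 °C

T_f = 19.5 °C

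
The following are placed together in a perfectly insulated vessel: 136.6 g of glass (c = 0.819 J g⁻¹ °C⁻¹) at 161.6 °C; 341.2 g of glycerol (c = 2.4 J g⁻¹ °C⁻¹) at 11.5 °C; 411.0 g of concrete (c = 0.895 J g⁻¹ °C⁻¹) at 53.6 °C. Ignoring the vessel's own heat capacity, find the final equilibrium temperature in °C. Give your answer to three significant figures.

Σ mᵢcᵢ(T − Tᵢ) = 0  ⇒  T = Σ mᵢcᵢTᵢ / Σ mᵢcᵢ
Σ mᵢcᵢ = 136.6×0.819 + 341.2×2.4 + 411.0×0.895 = 1298.6004
Σ mᵢcᵢTᵢ = 111.8754×161.6 + 818.88×11.5 + 367.845×53.6 = 47213
T = 47213 / 1298.6004 = 36.36 °C

T_f = 36.4 °C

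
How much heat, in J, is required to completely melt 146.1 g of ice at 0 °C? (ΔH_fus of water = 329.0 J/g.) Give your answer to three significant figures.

q = m × ΔH_fus = 146.1 × 329.0 = 48070 J

q = 48100 J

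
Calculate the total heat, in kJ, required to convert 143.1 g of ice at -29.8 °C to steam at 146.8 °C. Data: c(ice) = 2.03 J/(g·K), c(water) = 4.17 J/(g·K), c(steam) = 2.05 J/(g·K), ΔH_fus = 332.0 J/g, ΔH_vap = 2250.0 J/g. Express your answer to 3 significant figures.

q1 (heat ice -29.8→0.0 °C): 143.1 × 2.03 × 29.8 = 8657 J
q2 (melt at 0 °C): 143.1 × 332.0 = 47509 J
q3 (heat water 0.0→100.0 °C): 143.1 × 4.17 × 100.0 = 59673 J
q4 (vaporize at 100 °C): 143.1 × 2250.0 = 321975 J
q5 (heat steam 100.0→146.8 °C): 143.1 × 2.05 × 46.8 = 13729 J
Total: 8657 + 47509 + 59673 + 321975 + 13729 = 451543 J = 452 kJ

q = 452 kJ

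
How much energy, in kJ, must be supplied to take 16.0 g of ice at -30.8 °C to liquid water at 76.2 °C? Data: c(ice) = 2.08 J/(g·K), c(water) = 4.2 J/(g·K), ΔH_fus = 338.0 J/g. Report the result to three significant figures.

q = 11.6 kJ

q1 (heat ice -30.8→0.0 °C): 16.0 × 2.08 × 30.8 = 1025 J
q2 (melt at 0 °C): 16.0 × 338.0 = 5408 J
q3 (heat water 0.0→76.2 °C): 16.0 × 4.2 × 76.2 = 5121 J
Total: 1025 + 5408 + 5121 = 11554 J = 11.6 kJ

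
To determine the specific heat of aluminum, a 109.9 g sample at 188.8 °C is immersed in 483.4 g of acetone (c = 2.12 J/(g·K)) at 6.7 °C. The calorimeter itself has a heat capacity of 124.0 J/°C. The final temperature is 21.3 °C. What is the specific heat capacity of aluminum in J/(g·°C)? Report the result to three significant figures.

q_gained = (483.4 × 2.12 + 124.0) × (21.3 − 6.7) = 16770 J
q_lost = 109.9 × c × (188.8 − 21.3) = 18408.25 c
Set equal: c = 16770 / 18408.25 = 0.911 J/(g·°C)

c = 0.911 J/(g·°C)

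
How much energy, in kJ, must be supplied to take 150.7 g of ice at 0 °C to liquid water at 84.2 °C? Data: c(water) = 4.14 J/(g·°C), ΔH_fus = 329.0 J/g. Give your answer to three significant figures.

q1 (melt at 0 °C): 150.7 × 329.0 = 49580 J
q2 (heat water 0.0→84.2 °C): 150.7 × 4.14 × 84.2 = 52532 J
Total: 49580 + 52532 = 102112 J = 102 kJ

q = 102 kJ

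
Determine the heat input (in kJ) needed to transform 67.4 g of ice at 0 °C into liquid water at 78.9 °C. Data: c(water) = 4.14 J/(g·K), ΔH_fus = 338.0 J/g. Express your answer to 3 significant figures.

q1 (melt at 0 °C): 67.4 × 338.0 = 22781 J
q2 (heat water 0.0→78.9 °C): 67.4 × 4.14 × 78.9 = 22016 J
Total: 22781 + 22016 = 44797 J = 44.8 kJ

q = 44.8 kJ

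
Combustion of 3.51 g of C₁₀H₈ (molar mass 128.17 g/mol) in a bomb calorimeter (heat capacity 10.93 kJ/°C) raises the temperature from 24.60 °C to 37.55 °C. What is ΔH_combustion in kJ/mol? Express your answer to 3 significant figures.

ΔH = -5170 kJ/mol

ΔT = 37.55 − 24.60 = 12.95 °C
q_cal = C_cal × ΔT = 10.93 × 12.95 = 141.5435 kJ
n = 3.51 / 128.17 = 0.02739 mol
q_rxn = −q_cal = -141.5435 kJ
ΔH = -141.5435 / 0.02739 = -5168 kJ/mol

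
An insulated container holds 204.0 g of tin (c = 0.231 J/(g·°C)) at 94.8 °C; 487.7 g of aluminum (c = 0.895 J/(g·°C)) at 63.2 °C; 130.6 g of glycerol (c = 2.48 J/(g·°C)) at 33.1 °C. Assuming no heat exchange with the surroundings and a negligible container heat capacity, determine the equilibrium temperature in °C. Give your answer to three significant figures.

Σ mᵢcᵢ(T − Tᵢ) = 0  ⇒  T = Σ mᵢcᵢTᵢ / Σ mᵢcᵢ
Σ mᵢcᵢ = 204.0×0.231 + 487.7×0.895 + 130.6×2.48 = 807.5035
Σ mᵢcᵢTᵢ = 47.124×94.8 + 436.4915×63.2 + 323.888×33.1 = 42774
T = 42774 / 807.5035 = 52.97 °C

T_f = 53.0 °C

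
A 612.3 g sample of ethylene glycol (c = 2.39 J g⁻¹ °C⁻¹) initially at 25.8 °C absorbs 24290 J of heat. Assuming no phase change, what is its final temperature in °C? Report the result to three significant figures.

ΔT = q / (m c) = 24290 / (612.3 × 2.39) = 16.60 °C
T_f = 25.8 + 16.60 = 42.40 °C

T_f = 42.4 °C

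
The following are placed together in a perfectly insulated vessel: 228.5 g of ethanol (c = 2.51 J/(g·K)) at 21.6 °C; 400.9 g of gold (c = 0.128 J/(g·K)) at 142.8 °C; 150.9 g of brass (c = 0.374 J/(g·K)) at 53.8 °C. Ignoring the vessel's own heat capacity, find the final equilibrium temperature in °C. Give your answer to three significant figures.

Σ mᵢcᵢ(T − Tᵢ) = 0  ⇒  T = Σ mᵢcᵢTᵢ / Σ mᵢcᵢ
Σ mᵢcᵢ = 228.5×2.51 + 400.9×0.128 + 150.9×0.374 = 681.2868
Σ mᵢcᵢTᵢ = 573.535×21.6 + 51.3152×142.8 + 56.4366×53.8 = 22752
T = 22752 / 681.2868 = 33.40 °C

T_f = 33.4 °C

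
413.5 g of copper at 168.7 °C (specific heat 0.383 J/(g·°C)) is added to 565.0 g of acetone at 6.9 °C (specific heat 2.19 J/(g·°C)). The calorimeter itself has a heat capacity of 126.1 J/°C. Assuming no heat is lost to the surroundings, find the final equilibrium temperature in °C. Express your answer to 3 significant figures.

Heat lost by copper = heat gained by acetone + calorimeter.
(413.5)(0.383)(168.7 − T) = [(565.0)(2.19) + 126.1](T − 6.9)
158.3705 (168.7 − T) = 1363.45 (T − 6.9)
26717 − 158.3705 T = 1363.45 T − 9407.8
36124.8 = 1521.8205 T
T = 23.74 °C

T_f = 23.7 °C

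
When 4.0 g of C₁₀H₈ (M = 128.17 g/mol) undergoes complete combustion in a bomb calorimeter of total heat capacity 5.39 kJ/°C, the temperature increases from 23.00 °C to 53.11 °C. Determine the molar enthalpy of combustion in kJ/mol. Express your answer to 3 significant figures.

ΔH = -5200 kJ/mol

ΔT = 53.11 − 23.00 = 30.11 °C
q_cal = C_cal × ΔT = 5.39 × 30.11 = 162.2929 kJ
n = 4.0 / 128.17 = 0.03121 mol
q_rxn = −q_cal = -162.2929 kJ
ΔH = -162.2929 / 0.03121 = -5200 kJ/mol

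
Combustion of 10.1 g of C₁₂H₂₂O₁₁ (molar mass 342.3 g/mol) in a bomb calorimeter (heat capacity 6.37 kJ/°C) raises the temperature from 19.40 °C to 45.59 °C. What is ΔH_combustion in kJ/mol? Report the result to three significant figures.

ΔH = -5650 kJ/mol

ΔT = 45.59 − 19.40 = 26.19 °C
q_cal = C_cal × ΔT = 6.37 × 26.19 = 166.8303 kJ
n = 10.1 / 342.3 = 0.02951 mol
q_rxn = −q_cal = -166.8303 kJ
ΔH = -166.8303 / 0.02951 = -5653 kJ/mol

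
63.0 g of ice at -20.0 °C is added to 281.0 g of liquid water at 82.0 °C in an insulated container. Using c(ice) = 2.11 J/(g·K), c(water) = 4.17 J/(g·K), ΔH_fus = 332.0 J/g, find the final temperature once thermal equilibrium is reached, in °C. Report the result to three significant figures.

T_f = 50.5 °C

Heat to bring ice to 0 °C and melt it: q₁ = 63.0×2.11×20.0 + 63.0×332.0 = 23575 J
Heat the water can supply cooling to 0 °C: 281.0×4.17×82.0 = 96085.1 J > q₁, so all ice melts.
Energy balance: 281.0×4.17×(82.0 − T) = 23575 + 63.0×4.17×(T − 0)
1171.77(82.0 − T) = 23575 + 262.71 T
96085.1 − 23575 = 1434.48 T
T = 72510.1 / 1434.48 = 50.548 °C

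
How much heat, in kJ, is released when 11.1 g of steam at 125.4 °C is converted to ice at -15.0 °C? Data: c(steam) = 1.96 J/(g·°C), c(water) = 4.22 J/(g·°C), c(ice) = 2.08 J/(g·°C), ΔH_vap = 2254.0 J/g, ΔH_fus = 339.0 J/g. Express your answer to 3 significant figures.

q = 34.4 kJ

q1 (cool steam 125.4→100 °C): 11.1 × 1.96 × 25.4 = 553 J
q2 (condense at 100 °C): 11.1 × 2254.0 = 25019 J
q3 (cool water 100→0 °C): 11.1 × 4.22 × 100.0 = 4684 J
q4 (freeze at 0 °C): 11.1 × 339.0 = 3763 J
q5 (cool ice 0→-15.0 °C): 11.1 × 2.08 × 15.0 = 346 J
Total: 553 + 25019 + 4684 + 3763 + 346 = 34365 J = 34.4 kJ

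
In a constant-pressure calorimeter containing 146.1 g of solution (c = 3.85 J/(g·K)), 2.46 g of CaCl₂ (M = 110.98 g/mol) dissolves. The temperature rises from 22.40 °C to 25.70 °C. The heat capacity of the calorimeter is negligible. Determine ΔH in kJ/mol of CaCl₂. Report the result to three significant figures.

|ΔT| = |25.70 − 22.40| = 3.30 °C
|q_surr| = (146.1 × 3.85) × 3.30 = 562.485 × 3.30 = 1856 J
n(CaCl₂) = 2.46 / 110.98 = 0.02217 mol
Temperature rose, so q_rxn = −|q_surr| = -1.856 kJ
ΔH = q_rxn / n = -83.72 kJ/mol

ΔH = -83.7 kJ/mol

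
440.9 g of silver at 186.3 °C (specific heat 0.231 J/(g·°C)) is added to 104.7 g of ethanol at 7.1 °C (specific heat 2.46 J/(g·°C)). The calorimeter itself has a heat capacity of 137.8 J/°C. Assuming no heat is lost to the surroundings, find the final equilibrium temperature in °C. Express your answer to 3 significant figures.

Heat lost by silver = heat gained by ethanol + calorimeter.
(440.9)(0.231)(186.3 − T) = [(104.7)(2.46) + 137.8](T − 7.1)
101.8479 (186.3 − T) = 395.362 (T − 7.1)
18974 − 101.8479 T = 395.362 T − 2807.1
21781.1 = 497.2099 T
T = 43.81 °C

T_f = 43.8 °C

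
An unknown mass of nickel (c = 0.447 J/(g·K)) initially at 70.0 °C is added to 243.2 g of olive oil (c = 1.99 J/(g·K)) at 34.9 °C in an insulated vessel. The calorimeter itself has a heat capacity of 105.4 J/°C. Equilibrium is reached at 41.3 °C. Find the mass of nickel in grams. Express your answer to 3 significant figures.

q_gained = (243.2 × 1.99 + 105.4) × (41.3 − 34.9) = 3772 J
q_lost = m × 0.447 × (70.0 − 41.3) = 12.8289 m
m = 3772 / 12.8289 = 294 g

m = 294 g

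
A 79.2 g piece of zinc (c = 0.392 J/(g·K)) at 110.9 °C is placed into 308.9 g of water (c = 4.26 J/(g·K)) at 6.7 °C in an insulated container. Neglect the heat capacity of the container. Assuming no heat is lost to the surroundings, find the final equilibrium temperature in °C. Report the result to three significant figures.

Heat lost by zinc = heat gained by water.
(79.2)(0.392)(110.9 − T) = (308.9)(4.26)(T − 6.7)
31.0464 (110.9 − T) = 1315.914 (T − 6.7)
3443.0 − 31.0464 T = 1315.914 T − 8816.6
12259.6 = 1346.9604 T
T = 9.102 °C

T_f = 9.10 °C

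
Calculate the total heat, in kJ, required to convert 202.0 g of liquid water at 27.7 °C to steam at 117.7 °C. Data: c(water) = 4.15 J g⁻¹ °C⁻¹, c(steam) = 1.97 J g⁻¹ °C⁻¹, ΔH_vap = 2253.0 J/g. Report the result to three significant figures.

q = 523 kJ

q1 (heat water 27.7→100.0 °C): 202.0 × 4.15 × 72.3 = 60609 J
q2 (vaporize at 100 °C): 202.0 × 2253.0 = 455106 J
q3 (heat steam 100.0→117.7 °C): 202.0 × 1.97 × 17.7 = 7044 J
Total: 60609 + 455106 + 7044 = 522759 J = 523 kJ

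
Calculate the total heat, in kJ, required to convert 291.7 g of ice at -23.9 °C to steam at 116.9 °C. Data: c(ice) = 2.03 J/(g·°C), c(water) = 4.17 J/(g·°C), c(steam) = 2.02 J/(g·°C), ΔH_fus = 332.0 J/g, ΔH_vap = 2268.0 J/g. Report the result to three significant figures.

q1 (heat ice -23.9→0.0 °C): 291.7 × 2.03 × 23.9 = 14152 J
q2 (melt at 0 °C): 291.7 × 332.0 = 96844 J
q3 (heat water 0.0→100.0 °C): 291.7 × 4.17 × 100.0 = 121639 J
q4 (vaporize at 100 °C): 291.7 × 2268.0 = 661576 J
q5 (heat steam 100.0→116.9 °C): 291.7 × 2.02 × 16.9 = 9958 J
Total: 14152 + 96844 + 121639 + 661576 + 9958 = 904169 J = 904 kJ

q = 904 kJ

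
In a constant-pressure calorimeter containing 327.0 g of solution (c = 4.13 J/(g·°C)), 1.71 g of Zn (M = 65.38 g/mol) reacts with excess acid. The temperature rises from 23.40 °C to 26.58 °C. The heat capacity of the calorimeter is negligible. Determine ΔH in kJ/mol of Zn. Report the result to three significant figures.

|ΔT| = |26.58 − 23.40| = 3.18 °C
|q_surr| = (327.0 × 4.13) × 3.18 = 1350.51 × 3.18 = 4295 J
n(Zn) = 1.71 / 65.38 = 0.02615 mol
Temperature rose, so q_rxn = −|q_surr| = -4.295 kJ
ΔH = q_rxn / n = -164.2 kJ/mol

ΔH = -164 kJ/mol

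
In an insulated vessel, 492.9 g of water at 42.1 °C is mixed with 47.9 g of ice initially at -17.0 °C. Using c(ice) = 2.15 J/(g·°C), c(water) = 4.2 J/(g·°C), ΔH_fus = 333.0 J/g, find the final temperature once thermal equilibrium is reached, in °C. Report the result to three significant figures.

T_f = 30.6 °C

Heat to bring ice to 0 °C and melt it: q₁ = 47.9×2.15×17.0 + 47.9×333.0 = 17701 J
Heat the water can supply cooling to 0 °C: 492.9×4.2×42.1 = 87154.6 J > q₁, so all ice melts.
Energy balance: 492.9×4.2×(42.1 − T) = 17701 + 47.9×4.2×(T − 0)
2070.18(42.1 − T) = 17701 + 201.18 T
87154.6 − 17701 = 2271.36 T
T = 69453.6 / 2271.36 = 30.58 °C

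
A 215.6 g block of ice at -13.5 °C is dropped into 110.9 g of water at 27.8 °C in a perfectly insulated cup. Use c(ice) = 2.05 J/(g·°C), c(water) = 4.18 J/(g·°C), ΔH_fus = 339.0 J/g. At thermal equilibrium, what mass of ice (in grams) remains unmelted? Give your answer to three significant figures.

m_ice remaining = 195 g

Heat to warm all ice to 0 °C: 215.6×2.05×13.5 = 5966.7 J
Heat released by water cooling to 0 °C: 110.9×4.18×27.8 = 12887 J
12887 J < 5966.7 + 215.6×339.0 = 79055.1 J, so not all ice melts; final T = 0 °C.
Heat left for melting: 12887 − 5966.7 = 6920.3 J
Mass melted = 6920.3 / 339.0 = 20.41 g
Ice remaining = 215.6 − 20.41 = 195.19 g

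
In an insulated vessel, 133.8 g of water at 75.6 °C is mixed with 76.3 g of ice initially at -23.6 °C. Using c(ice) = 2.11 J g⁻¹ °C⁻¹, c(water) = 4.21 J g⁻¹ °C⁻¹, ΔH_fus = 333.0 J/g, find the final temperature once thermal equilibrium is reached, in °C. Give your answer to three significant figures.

T_f = 15.1 °C

Heat to bring ice to 0 °C and melt it: q₁ = 76.3×2.11×23.6 + 76.3×333.0 = 29207 J
Heat the water can supply cooling to 0 °C: 133.8×4.21×75.6 = 42585.3 J > q₁, so all ice melts.
Energy balance: 133.8×4.21×(75.6 − T) = 29207 + 76.3×4.21×(T − 0)
563.298(75.6 − T) = 29207 + 321.223 T
42585.3 − 29207 = 884.521 T
T = 13378.3 / 884.521 = 15.12 °C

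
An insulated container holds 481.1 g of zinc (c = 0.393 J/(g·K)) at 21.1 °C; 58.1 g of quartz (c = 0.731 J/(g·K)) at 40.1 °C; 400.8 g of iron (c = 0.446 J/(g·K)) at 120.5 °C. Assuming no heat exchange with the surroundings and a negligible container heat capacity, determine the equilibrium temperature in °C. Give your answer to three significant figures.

T_f = 66.4 °C

Σ mᵢcᵢ(T − Tᵢ) = 0  ⇒  T = Σ mᵢcᵢTᵢ / Σ mᵢcᵢ
Σ mᵢcᵢ = 481.1×0.393 + 58.1×0.731 + 400.8×0.446 = 410.3002
Σ mᵢcᵢTᵢ = 189.0723×21.1 + 42.4711×40.1 + 178.7568×120.5 = 27233
T = 27233 / 410.3002 = 66.37 °C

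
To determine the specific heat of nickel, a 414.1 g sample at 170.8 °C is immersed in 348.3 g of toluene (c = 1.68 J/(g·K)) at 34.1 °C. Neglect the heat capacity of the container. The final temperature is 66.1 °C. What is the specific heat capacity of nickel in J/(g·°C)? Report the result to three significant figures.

q_gained = (348.3 × 1.68) × (66.1 − 34.1) = 18720 J
q_lost = 414.1 × c × (170.8 − 66.1) = 43356.27 c
Set equal: c = 18720 / 43356.27 = 0.432 J/(g·°C)

c = 0.432 J/(g·°C)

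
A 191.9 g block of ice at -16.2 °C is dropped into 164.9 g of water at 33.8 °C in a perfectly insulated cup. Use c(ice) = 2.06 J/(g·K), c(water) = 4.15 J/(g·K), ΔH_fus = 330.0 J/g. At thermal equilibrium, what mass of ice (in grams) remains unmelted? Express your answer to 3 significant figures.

m_ice remaining = 141 g

Heat to warm all ice to 0 °C: 191.9×2.06×16.2 = 6404.1 J
Heat released by water cooling to 0 °C: 164.9×4.15×33.8 = 23131 J
23131 J < 6404.1 + 191.9×330.0 = 69731.1 J, so not all ice melts; final T = 0 °C.
Heat left for melting: 23131 − 6404.1 = 16726.9 J
Mass melted = 16726.9 / 330.0 = 50.69 g
Ice remaining = 191.9 − 50.69 = 141.21 g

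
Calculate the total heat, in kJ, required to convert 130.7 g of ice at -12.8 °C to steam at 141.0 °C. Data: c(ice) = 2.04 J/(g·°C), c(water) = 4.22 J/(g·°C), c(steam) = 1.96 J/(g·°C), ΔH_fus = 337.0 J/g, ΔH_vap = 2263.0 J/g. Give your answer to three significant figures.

q = 409 kJ

q1 (heat ice -12.8→0.0 °C): 130.7 × 2.04 × 12.8 = 3413 J
q2 (melt at 0 °C): 130.7 × 337.0 = 44046 J
q3 (heat water 0.0→100.0 °C): 130.7 × 4.22 × 100.0 = 55155 J
q4 (vaporize at 100 °C): 130.7 × 2263.0 = 295774 J
q5 (heat steam 100.0→141.0 °C): 130.7 × 1.96 × 41.0 = 10503 J
Total: 3413 + 44046 + 55155 + 295774 + 10503 = 408891 J = 409 kJ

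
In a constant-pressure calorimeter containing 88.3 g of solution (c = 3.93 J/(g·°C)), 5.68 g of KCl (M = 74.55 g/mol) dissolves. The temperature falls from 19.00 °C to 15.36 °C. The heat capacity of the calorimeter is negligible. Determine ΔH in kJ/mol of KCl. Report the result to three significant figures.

ΔH = 16.6 kJ/mol

|ΔT| = |15.36 − 19.00| = 3.64 °C
|q_surr| = (88.3 × 3.93) × 3.64 = 347.019 × 3.64 = 1263 J
n(KCl) = 5.68 / 74.55 = 0.07619 mol
Temperature fell, so q_rxn = +|q_surr| = 1.263 kJ
ΔH = q_rxn / n = 16.58 kJ/mol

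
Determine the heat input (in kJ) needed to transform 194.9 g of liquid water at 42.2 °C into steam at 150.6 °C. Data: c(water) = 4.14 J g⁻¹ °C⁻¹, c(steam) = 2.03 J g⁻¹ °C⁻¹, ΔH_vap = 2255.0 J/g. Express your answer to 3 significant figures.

q = 506 kJ

q1 (heat water 42.2→100.0 °C): 194.9 × 4.14 × 57.8 = 46638 J
q2 (vaporize at 100 °C): 194.9 × 2255.0 = 439500 J
q3 (heat steam 100.0→150.6 °C): 194.9 × 2.03 × 50.6 = 20020 J
Total: 46638 + 439500 + 20020 = 506158 J = 506 kJ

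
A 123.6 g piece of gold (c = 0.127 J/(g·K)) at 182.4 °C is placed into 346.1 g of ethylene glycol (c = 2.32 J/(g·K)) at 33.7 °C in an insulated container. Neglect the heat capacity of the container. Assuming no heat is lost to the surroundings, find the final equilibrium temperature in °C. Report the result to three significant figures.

Heat lost by gold = heat gained by ethylene glycol.
(123.6)(0.127)(182.4 − T) = (346.1)(2.32)(T − 33.7)
15.6972 (182.4 − T) = 802.952 (T − 33.7)
2863.2 − 15.6972 T = 802.952 T − 27059
29922.2 = 818.6492 T
T = 36.55 °C

T_f = 36.6 °C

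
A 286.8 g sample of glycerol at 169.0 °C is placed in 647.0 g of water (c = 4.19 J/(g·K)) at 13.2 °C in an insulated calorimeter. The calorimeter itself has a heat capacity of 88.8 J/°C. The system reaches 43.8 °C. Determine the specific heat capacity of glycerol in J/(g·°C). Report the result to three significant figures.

q_gained = (647.0 × 4.19 + 88.8) × (43.8 − 13.2) = 85670 J
q_lost = 286.8 × c × (169.0 − 43.8) = 35907.36 c
Set equal: c = 85670 / 35907.36 = 2.39 J/(g·°C)

c = 2.39 J/(g·°C)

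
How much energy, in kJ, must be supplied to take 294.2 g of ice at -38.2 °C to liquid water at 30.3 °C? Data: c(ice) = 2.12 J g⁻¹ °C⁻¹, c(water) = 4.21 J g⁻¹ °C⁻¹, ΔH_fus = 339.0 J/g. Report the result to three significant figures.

q = 161 kJ

q1 (heat ice -38.2→0.0 °C): 294.2 × 2.12 × 38.2 = 23825 J
q2 (melt at 0 °C): 294.2 × 339.0 = 99734 J
q3 (heat water 0.0→30.3 °C): 294.2 × 4.21 × 30.3 = 37529 J
Total: 23825 + 99734 + 37529 = 161088 J = 161 kJ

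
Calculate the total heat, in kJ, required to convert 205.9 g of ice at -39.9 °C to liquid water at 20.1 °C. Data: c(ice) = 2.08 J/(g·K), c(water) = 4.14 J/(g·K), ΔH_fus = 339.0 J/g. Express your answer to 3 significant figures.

q = 104 kJ

q1 (heat ice -39.9→0.0 °C): 205.9 × 2.08 × 39.9 = 17088 J
q2 (melt at 0 °C): 205.9 × 339.0 = 69800 J
q3 (heat water 0.0→20.1 °C): 205.9 × 4.14 × 20.1 = 17134 J
Total: 17088 + 69800 + 17134 = 104022 J = 104 kJ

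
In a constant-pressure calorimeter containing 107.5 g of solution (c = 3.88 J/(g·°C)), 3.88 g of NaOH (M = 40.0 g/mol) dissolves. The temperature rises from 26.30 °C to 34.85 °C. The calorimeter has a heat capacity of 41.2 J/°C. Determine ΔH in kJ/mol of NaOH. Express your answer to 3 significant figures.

|ΔT| = |34.85 − 26.30| = 8.55 °C
|q_surr| = (107.5 × 3.88 + 41.2) × 8.55 = 458.3 × 8.55 = 3918 J
n(NaOH) = 3.88 / 40.0 = 0.09700 mol
Temperature rose, so q_rxn = −|q_surr| = -3.918 kJ
ΔH = q_rxn / n = -40.39 kJ/mol

ΔH = -40.4 kJ/mol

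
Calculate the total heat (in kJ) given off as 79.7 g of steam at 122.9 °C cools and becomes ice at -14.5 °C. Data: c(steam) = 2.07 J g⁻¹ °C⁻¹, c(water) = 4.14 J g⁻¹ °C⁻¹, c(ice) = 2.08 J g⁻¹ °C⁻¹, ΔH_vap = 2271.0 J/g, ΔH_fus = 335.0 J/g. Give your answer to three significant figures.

q1 (cool steam 122.9→100 °C): 79.7 × 2.07 × 22.9 = 3778 J
q2 (condense at 100 °C): 79.7 × 2271.0 = 180999 J
q3 (cool water 100→0 °C): 79.7 × 4.14 × 100.0 = 32996 J
q4 (freeze at 0 °C): 79.7 × 335.0 = 26700 J
q5 (cool ice 0→-14.5 °C): 79.7 × 2.08 × 14.5 = 2404 J
Total: 3778 + 180999 + 32996 + 26700 + 2404 = 246877 J = 247 kJ

q = 247 kJ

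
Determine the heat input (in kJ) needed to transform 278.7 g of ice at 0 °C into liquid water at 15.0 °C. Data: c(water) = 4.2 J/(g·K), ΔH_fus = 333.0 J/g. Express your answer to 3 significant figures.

q = 110 kJ

q1 (melt at 0 °C): 278.7 × 333.0 = 92807 J
q2 (heat water 0.0→15.0 °C): 278.7 × 4.2 × 15.0 = 17558 J
Total: 92807 + 17558 = 110365 J = 110 kJ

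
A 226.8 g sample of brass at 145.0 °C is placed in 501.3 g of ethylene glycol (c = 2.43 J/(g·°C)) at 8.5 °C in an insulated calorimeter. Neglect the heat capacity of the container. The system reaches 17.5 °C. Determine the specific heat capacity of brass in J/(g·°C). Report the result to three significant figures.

q_gained = (501.3 × 2.43) × (17.5 − 8.5) = 10960 J
q_lost = 226.8 × c × (145.0 − 17.5) = 28917 c
Set equal: c = 10960 / 28917 = 0.379 J/(g·°C)

c = 0.379 J/(g·°C)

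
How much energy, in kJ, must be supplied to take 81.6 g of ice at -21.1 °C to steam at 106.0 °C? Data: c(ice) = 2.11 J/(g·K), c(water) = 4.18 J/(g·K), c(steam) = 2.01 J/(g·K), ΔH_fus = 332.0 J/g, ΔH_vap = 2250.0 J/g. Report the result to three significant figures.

q1 (heat ice -21.1→0.0 °C): 81.6 × 2.11 × 21.1 = 3633 J
q2 (melt at 0 °C): 81.6 × 332.0 = 27091 J
q3 (heat water 0.0→100.0 °C): 81.6 × 4.18 × 100.0 = 34109 J
q4 (vaporize at 100 °C): 81.6 × 2250.0 = 183600 J
q5 (heat steam 100.0→106.0 °C): 81.6 × 2.01 × 6.0 = 984 J
Total: 3633 + 27091 + 34109 + 183600 + 984 = 249417 J = 249 kJ

q = 249 kJ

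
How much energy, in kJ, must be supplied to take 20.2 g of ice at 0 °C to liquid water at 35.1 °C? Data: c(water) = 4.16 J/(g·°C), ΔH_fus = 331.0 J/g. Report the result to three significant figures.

q1 (melt at 0 °C): 20.2 × 331.0 = 6686 J
q2 (heat water 0.0→35.1 °C): 20.2 × 4.16 × 35.1 = 2950 J
Total: 6686 + 2950 = 9636 J = 9.64 kJ

q = 9.64 kJ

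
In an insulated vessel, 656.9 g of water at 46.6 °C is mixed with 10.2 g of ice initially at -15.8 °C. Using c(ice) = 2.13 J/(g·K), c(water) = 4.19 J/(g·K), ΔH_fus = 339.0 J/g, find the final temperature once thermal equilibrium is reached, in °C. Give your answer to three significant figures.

Heat to bring ice to 0 °C and melt it: q₁ = 10.2×2.13×15.8 + 10.2×339.0 = 3801.1 J
Heat the water can supply cooling to 0 °C: 656.9×4.19×46.6 = 128262 J > q₁, so all ice melts.
Energy balance: 656.9×4.19×(46.6 − T) = 3801.1 + 10.2×4.19×(T − 0)
2752.411(46.6 − T) = 3801.1 + 42.738 T
128262 − 3801.1 = 2795.149 T
T = 124460.9 / 2795.149 = 44.53 °C

T_f = 44.5 °C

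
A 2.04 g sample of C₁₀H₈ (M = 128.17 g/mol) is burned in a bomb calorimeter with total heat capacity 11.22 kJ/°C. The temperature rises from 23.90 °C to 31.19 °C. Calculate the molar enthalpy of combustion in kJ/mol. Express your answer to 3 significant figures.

ΔT = 31.19 − 23.90 = 7.29 °C
q_cal = C_cal × ΔT = 11.22 × 7.29 = 81.7938 kJ
n = 2.04 / 128.17 = 0.01592 mol
q_rxn = −q_cal = -81.7938 kJ
ΔH = -81.7938 / 0.01592 = -5138 kJ/mol

ΔH = -5140 kJ/mol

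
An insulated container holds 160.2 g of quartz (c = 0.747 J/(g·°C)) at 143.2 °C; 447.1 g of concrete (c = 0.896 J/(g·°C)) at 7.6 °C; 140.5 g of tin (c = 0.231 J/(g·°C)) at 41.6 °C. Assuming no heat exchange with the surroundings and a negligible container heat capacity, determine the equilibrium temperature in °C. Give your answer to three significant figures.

Σ mᵢcᵢ(T − Tᵢ) = 0  ⇒  T = Σ mᵢcᵢTᵢ / Σ mᵢcᵢ
Σ mᵢcᵢ = 160.2×0.747 + 447.1×0.896 + 140.5×0.231 = 552.7265
Σ mᵢcᵢTᵢ = 119.6694×143.2 + 400.6016×7.6 + 32.4555×41.6 = 21531
T = 21531 / 552.7265 = 38.95 °C

T_f = 39.0 °C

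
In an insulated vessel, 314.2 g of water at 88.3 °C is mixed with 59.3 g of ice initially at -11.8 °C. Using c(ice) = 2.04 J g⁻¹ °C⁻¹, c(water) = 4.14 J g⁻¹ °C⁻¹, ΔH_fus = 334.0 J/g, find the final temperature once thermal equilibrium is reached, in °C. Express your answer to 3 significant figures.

Heat to bring ice to 0 °C and melt it: q₁ = 59.3×2.04×11.8 + 59.3×334.0 = 21234 J
Heat the water can supply cooling to 0 °C: 314.2×4.14×88.3 = 114860 J > q₁, so all ice melts.
Energy balance: 314.2×4.14×(88.3 − T) = 21234 + 59.3×4.14×(T − 0)
1300.788(88.3 − T) = 21234 + 245.502 T
114860 − 21234 = 1546.290 T
T = 93626 / 1546.290 = 60.549 °C

T_f = 60.5 °C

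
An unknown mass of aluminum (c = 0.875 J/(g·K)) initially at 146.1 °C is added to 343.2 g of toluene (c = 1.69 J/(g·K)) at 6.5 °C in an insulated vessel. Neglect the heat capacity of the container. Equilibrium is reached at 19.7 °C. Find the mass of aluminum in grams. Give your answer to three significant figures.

m = 69.2 g

q_gained = (343.2 × 1.69) × (19.7 − 6.5) = 7656 J
q_lost = m × 0.875 × (146.1 − 19.7) = 110.6 m
m = 7656 / 110.6 = 69.2 g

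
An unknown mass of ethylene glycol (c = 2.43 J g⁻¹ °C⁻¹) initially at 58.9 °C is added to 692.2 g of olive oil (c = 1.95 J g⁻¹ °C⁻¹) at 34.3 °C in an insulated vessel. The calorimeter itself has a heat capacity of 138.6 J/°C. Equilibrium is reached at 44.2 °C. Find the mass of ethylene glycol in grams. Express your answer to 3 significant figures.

m = 413 g

q_gained = (692.2 × 1.95 + 138.6) × (44.2 − 34.3) = 14740 J
q_lost = m × 2.43 × (58.9 − 44.2) = 35.721 m
m = 14740 / 35.721 = 413 g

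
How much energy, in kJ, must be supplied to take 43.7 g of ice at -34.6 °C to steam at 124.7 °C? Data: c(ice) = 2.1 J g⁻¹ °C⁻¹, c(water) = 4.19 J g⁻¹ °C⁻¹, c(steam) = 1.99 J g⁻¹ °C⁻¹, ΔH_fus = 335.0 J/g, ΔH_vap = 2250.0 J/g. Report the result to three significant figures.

q = 137 kJ

q1 (heat ice -34.6→0.0 °C): 43.7 × 2.1 × 34.6 = 3175 J
q2 (melt at 0 °C): 43.7 × 335.0 = 14640 J
q3 (heat water 0.0→100.0 °C): 43.7 × 4.19 × 100.0 = 18310 J
q4 (vaporize at 100 °C): 43.7 × 2250.0 = 98325 J
q5 (heat steam 100.0→124.7 °C): 43.7 × 1.99 × 24.7 = 2148 J
Total: 3175 + 14640 + 18310 + 98325 + 2148 = 136598 J = 137 kJ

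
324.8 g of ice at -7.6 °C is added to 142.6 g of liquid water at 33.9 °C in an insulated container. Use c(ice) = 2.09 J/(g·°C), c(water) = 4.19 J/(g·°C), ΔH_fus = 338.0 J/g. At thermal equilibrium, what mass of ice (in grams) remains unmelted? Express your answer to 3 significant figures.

Heat to warm all ice to 0 °C: 324.8×2.09×7.6 = 5159.1 J
Heat released by water cooling to 0 °C: 142.6×4.19×33.9 = 20255 J
20255 J < 5159.1 + 324.8×338.0 = 114941.5 J, so not all ice melts; final T = 0 °C.
Heat left for melting: 20255 − 5159.1 = 15095.9 J
Mass melted = 15095.9 / 338.0 = 44.66 g
Ice remaining = 324.8 − 44.66 = 280.14 g

m_ice remaining = 280 g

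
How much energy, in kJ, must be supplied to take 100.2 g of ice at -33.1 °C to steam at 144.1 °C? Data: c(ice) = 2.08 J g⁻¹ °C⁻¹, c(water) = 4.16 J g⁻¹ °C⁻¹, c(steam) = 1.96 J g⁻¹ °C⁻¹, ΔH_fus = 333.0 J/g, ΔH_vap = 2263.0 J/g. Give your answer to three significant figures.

q1 (heat ice -33.1→0.0 °C): 100.2 × 2.08 × 33.1 = 6899 J
q2 (melt at 0 °C): 100.2 × 333.0 = 33367 J
q3 (heat water 0.0→100.0 °C): 100.2 × 4.16 × 100.0 = 41683 J
q4 (vaporize at 100 °C): 100.2 × 2263.0 = 226753 J
q5 (heat steam 100.0→144.1 °C): 100.2 × 1.96 × 44.1 = 8661 J
Total: 6899 + 33367 + 41683 + 226753 + 8661 = 317363 J = 317 kJ

q = 317 kJ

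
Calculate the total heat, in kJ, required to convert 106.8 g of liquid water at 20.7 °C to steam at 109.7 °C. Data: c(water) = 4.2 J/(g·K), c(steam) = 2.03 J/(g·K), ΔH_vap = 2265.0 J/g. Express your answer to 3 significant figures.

q1 (heat water 20.7→100.0 °C): 106.8 × 4.2 × 79.3 = 35571 J
q2 (vaporize at 100 °C): 106.8 × 2265.0 = 241902 J
q3 (heat steam 100.0→109.7 °C): 106.8 × 2.03 × 9.7 = 2103 J
Total: 35571 + 241902 + 2103 = 279576 J = 280 kJ

q = 280 kJ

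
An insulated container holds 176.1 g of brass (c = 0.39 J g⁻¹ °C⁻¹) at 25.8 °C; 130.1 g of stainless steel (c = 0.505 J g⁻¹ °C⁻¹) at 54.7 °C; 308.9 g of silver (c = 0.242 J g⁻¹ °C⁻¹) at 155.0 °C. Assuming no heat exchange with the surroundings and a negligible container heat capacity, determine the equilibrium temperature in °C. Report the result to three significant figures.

T_f = 81.1 °C

Σ mᵢcᵢ(T − Tᵢ) = 0  ⇒  T = Σ mᵢcᵢTᵢ / Σ mᵢcᵢ
Σ mᵢcᵢ = 176.1×0.39 + 130.1×0.505 + 308.9×0.242 = 209.1333
Σ mᵢcᵢTᵢ = 68.679×25.8 + 65.7005×54.7 + 74.7538×155.0 = 16953
T = 16953 / 209.1333 = 81.06 °C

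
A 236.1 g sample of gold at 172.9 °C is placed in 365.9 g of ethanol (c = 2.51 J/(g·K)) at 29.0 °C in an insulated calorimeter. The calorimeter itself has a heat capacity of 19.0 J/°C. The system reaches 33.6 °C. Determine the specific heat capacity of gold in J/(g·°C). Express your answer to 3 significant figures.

q_gained = (365.9 × 2.51 + 19.0) × (33.6 − 29.0) = 4312 J
q_lost = 236.1 × c × (172.9 − 33.6) = 32888.73 c
Set equal: c = 4312 / 32888.73 = 0.131 J/(g·°C)

c = 0.131 J/(g·°C)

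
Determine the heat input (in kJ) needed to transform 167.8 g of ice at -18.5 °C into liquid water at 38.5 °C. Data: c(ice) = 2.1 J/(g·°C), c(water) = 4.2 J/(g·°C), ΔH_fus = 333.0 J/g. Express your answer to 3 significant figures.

q1 (heat ice -18.5→0.0 °C): 167.8 × 2.1 × 18.5 = 6519 J
q2 (melt at 0 °C): 167.8 × 333.0 = 55877 J
q3 (heat water 0.0→38.5 °C): 167.8 × 4.2 × 38.5 = 27133 J
Total: 6519 + 55877 + 27133 = 89529 J = 89.5 kJ

q = 89.5 kJ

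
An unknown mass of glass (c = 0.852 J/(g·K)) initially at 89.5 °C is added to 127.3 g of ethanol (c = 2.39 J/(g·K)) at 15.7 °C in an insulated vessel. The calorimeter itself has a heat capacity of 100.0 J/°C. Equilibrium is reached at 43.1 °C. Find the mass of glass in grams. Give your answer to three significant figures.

q_gained = (127.3 × 2.39 + 100.0) × (43.1 − 15.7) = 11080 J
q_lost = m × 0.852 × (89.5 − 43.1) = 39.5328 m
m = 11080 / 39.5328 = 280 g

m = 280 g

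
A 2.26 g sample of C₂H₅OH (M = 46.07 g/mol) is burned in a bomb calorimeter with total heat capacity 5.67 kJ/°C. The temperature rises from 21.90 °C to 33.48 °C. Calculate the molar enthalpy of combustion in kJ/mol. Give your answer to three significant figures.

ΔT = 33.48 − 21.90 = 11.58 °C
q_cal = C_cal × ΔT = 5.67 × 11.58 = 65.6586 kJ
n = 2.26 / 46.07 = 0.04906 mol
q_rxn = −q_cal = -65.6586 kJ
ΔH = -65.6586 / 0.04906 = -1338 kJ/mol

ΔH = -1340 kJ/mol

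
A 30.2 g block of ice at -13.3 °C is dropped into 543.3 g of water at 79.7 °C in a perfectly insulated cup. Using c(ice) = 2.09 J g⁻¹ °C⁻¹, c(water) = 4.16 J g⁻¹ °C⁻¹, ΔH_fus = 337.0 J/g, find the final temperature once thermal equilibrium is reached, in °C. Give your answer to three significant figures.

T_f = 70.9 °C

Heat to bring ice to 0 °C and melt it: q₁ = 30.2×2.09×13.3 + 30.2×337.0 = 11017 J
Heat the water can supply cooling to 0 °C: 543.3×4.16×79.7 = 180132 J > q₁, so all ice melts.
Energy balance: 543.3×4.16×(79.7 − T) = 11017 + 30.2×4.16×(T − 0)
2260.128(79.7 − T) = 11017 + 125.632 T
180132 − 11017 = 2385.760 T
T = 169115 / 2385.760 = 70.89 °C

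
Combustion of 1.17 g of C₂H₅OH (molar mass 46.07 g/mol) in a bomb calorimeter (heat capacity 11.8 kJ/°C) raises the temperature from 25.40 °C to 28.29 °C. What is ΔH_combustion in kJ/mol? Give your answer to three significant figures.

ΔH = -1340 kJ/mol

ΔT = 28.29 − 25.40 = 2.89 °C
q_cal = C_cal × ΔT = 11.8 × 2.89 = 34.102 kJ
n = 1.17 / 46.07 = 0.02540 mol
q_rxn = −q_cal = -34.102 kJ
ΔH = -34.102 / 0.02540 = -1343 kJ/mol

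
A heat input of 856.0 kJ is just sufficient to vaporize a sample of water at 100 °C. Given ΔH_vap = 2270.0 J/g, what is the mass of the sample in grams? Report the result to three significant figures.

m = 377 g

m = q / ΔH_vap = 856000 J / 2270.0 J/g = 377 g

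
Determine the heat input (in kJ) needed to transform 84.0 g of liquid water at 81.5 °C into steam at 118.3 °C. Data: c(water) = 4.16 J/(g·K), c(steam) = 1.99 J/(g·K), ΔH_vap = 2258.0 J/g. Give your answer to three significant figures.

q = 199 kJ

q1 (heat water 81.5→100.0 °C): 84.0 × 4.16 × 18.5 = 6465 J
q2 (vaporize at 100 °C): 84.0 × 2258.0 = 189672 J
q3 (heat steam 100.0→118.3 °C): 84.0 × 1.99 × 18.3 = 3059 J
Total: 6465 + 189672 + 3059 = 199196 J = 199 kJ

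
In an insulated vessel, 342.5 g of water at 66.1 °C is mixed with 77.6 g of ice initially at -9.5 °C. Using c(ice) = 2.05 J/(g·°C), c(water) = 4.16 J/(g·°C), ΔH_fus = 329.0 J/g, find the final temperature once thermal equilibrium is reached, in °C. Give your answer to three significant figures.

Heat to bring ice to 0 °C and melt it: q₁ = 77.6×2.05×9.5 + 77.6×329.0 = 27042 J
Heat the water can supply cooling to 0 °C: 342.5×4.16×66.1 = 94179.3 J > q₁, so all ice melts.
Energy balance: 342.5×4.16×(66.1 − T) = 27042 + 77.6×4.16×(T − 0)
1424.8(66.1 − T) = 27042 + 322.816 T
94179.3 − 27042 = 1747.616 T
T = 67137.3 / 1747.616 = 38.42 °C

T_f = 38.4 °C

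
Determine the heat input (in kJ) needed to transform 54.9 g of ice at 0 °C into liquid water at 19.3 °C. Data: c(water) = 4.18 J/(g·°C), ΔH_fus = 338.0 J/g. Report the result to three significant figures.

q1 (melt at 0 °C): 54.9 × 338.0 = 18556 J
q2 (heat water 0.0→19.3 °C): 54.9 × 4.18 × 19.3 = 4429 J
Total: 18556 + 4429 = 22985 J = 23.0 kJ

q = 23.0 kJ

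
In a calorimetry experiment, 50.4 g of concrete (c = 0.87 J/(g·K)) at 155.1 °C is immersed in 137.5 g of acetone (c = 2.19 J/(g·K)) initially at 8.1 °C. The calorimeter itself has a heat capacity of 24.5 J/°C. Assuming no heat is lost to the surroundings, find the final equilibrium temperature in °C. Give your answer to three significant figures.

T_f = 25.5 °C

Heat lost by concrete = heat gained by acetone + calorimeter.
(50.4)(0.87)(155.1 − T) = [(137.5)(2.19) + 24.5](T − 8.1)
43.848 (155.1 − T) = 325.625 (T − 8.1)
6800.8 − 43.848 T = 325.625 T − 2637.6
9438.4 = 369.473 T
T = 25.546 °C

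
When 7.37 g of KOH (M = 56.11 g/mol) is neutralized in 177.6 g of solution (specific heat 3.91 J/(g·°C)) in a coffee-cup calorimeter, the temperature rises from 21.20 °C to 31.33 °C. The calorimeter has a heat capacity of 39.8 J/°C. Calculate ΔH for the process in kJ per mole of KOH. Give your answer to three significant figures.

ΔH = -56.6 kJ/mol

|ΔT| = |31.33 − 21.20| = 10.13 °C
|q_surr| = (177.6 × 3.91 + 39.8) × 10.13 = 734.216 × 10.13 = 7438 J
n(KOH) = 7.37 / 56.11 = 0.1313 mol
Temperature rose, so q_rxn = −|q_surr| = -7.438 kJ
ΔH = q_rxn / n = -56.649 kJ/mol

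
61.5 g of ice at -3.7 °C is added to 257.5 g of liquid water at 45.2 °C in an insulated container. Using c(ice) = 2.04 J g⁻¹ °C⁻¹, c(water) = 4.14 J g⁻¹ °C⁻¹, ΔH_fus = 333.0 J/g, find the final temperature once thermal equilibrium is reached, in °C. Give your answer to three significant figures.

T_f = 20.6 °C

Heat to bring ice to 0 °C and melt it: q₁ = 61.5×2.04×3.7 + 61.5×333.0 = 20944 J
Heat the water can supply cooling to 0 °C: 257.5×4.14×45.2 = 48185.5 J > q₁, so all ice melts.
Energy balance: 257.5×4.14×(45.2 − T) = 20944 + 61.5×4.14×(T − 0)
1066.05(45.2 − T) = 20944 + 254.61 T
48185.5 − 20944 = 1320.66 T
T = 27241.5 / 1320.66 = 20.63 °C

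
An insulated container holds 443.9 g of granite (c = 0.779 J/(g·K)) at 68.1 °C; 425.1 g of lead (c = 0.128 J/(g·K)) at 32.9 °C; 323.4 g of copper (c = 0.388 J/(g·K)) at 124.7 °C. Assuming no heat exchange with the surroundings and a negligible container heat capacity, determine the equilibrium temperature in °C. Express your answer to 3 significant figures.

T_f = 78.0 °C

Σ mᵢcᵢ(T − Tᵢ) = 0  ⇒  T = Σ mᵢcᵢTᵢ / Σ mᵢcᵢ
Σ mᵢcᵢ = 443.9×0.779 + 425.1×0.128 + 323.4×0.388 = 525.6901
Σ mᵢcᵢTᵢ = 345.7981×68.1 + 54.4128×32.9 + 125.4792×124.7 = 40986
T = 40986 / 525.6901 = 77.97 °C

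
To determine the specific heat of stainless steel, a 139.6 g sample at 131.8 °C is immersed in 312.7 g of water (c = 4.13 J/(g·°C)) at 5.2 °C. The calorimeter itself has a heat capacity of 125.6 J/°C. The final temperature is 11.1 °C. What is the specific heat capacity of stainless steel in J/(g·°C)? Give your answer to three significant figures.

c = 0.496 J/(g·°C)

q_gained = (312.7 × 4.13 + 125.6) × (11.1 − 5.2) = 8361 J
q_lost = 139.6 × c × (131.8 − 11.1) = 16849.72 c
Set equal: c = 8361 / 16849.72 = 0.496 J/(g·°C)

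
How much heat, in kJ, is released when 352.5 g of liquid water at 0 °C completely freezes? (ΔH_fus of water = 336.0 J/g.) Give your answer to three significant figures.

q = m × ΔH_fus = 352.5 × 336.0 = 118400 J = 118 kJ

q = 118 kJ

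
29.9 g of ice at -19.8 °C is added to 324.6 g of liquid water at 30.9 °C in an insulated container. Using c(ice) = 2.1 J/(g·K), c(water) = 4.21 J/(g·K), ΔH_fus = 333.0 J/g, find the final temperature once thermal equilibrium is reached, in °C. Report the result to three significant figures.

Heat to bring ice to 0 °C and melt it: q₁ = 29.9×2.1×19.8 + 29.9×333.0 = 11200 J
Heat the water can supply cooling to 0 °C: 324.6×4.21×30.9 = 42226.9 J > q₁, so all ice melts.
Energy balance: 324.6×4.21×(30.9 − T) = 11200 + 29.9×4.21×(T − 0)
1366.566(30.9 − T) = 11200 + 125.879 T
42226.9 − 11200 = 1492.445 T
T = 31026.9 / 1492.445 = 20.79 °C

T_f = 20.8 °C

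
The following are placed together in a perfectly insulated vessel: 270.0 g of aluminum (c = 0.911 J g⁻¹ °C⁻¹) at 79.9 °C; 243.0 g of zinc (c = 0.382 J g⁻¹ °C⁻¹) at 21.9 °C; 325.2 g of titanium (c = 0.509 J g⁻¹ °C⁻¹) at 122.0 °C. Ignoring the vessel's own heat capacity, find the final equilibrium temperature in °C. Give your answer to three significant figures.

T_f = 83.0 °C

Σ mᵢcᵢ(T − Tᵢ) = 0  ⇒  T = Σ mᵢcᵢTᵢ / Σ mᵢcᵢ
Σ mᵢcᵢ = 270.0×0.911 + 243.0×0.382 + 325.2×0.509 = 504.3228
Σ mᵢcᵢTᵢ = 245.97×79.9 + 92.826×21.9 + 165.5268×122.0 = 41880
T = 41880 / 504.3228 = 83.04 °C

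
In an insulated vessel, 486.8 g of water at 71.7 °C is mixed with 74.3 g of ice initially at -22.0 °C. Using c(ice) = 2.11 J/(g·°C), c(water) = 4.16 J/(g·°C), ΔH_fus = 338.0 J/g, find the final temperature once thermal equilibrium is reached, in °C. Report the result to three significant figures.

T_f = 50.0 °C

Heat to bring ice to 0 °C and melt it: q₁ = 74.3×2.11×22.0 + 74.3×338.0 = 28562 J
Heat the water can supply cooling to 0 °C: 486.8×4.16×71.7 = 145199 J > q₁, so all ice melts.
Energy balance: 486.8×4.16×(71.7 − T) = 28562 + 74.3×4.16×(T − 0)
2025.088(71.7 − T) = 28562 + 309.088 T
145199 − 28562 = 2334.176 T
T = 116637 / 2334.176 = 49.97 °C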